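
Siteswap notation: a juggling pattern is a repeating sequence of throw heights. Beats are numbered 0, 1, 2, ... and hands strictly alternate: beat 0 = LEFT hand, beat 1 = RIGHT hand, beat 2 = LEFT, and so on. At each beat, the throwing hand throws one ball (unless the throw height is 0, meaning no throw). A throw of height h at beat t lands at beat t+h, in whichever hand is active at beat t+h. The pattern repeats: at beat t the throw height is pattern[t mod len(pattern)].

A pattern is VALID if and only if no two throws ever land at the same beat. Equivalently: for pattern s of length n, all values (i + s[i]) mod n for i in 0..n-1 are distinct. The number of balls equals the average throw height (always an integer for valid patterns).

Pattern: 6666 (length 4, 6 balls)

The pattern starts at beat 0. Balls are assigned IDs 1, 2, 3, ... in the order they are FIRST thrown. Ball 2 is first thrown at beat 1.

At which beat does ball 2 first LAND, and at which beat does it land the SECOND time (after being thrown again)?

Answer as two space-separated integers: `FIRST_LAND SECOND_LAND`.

Answer: 7 13

Derivation:
Beat 0 (L): throw ball1 h=6 -> lands@6:L; in-air after throw: [b1@6:L]
Beat 1 (R): throw ball2 h=6 -> lands@7:R; in-air after throw: [b1@6:L b2@7:R]
Beat 2 (L): throw ball3 h=6 -> lands@8:L; in-air after throw: [b1@6:L b2@7:R b3@8:L]
Beat 3 (R): throw ball4 h=6 -> lands@9:R; in-air after throw: [b1@6:L b2@7:R b3@8:L b4@9:R]
Beat 4 (L): throw ball5 h=6 -> lands@10:L; in-air after throw: [b1@6:L b2@7:R b3@8:L b4@9:R b5@10:L]
Beat 5 (R): throw ball6 h=6 -> lands@11:R; in-air after throw: [b1@6:L b2@7:R b3@8:L b4@9:R b5@10:L b6@11:R]
Beat 6 (L): throw ball1 h=6 -> lands@12:L; in-air after throw: [b2@7:R b3@8:L b4@9:R b5@10:L b6@11:R b1@12:L]
Beat 7 (R): throw ball2 h=6 -> lands@13:R; in-air after throw: [b3@8:L b4@9:R b5@10:L b6@11:R b1@12:L b2@13:R]
Beat 8 (L): throw ball3 h=6 -> lands@14:L; in-air after throw: [b4@9:R b5@10:L b6@11:R b1@12:L b2@13:R b3@14:L]
Beat 9 (R): throw ball4 h=6 -> lands@15:R; in-air after throw: [b5@10:L b6@11:R b1@12:L b2@13:R b3@14:L b4@15:R]
Beat 10 (L): throw ball5 h=6 -> lands@16:L; in-air after throw: [b6@11:R b1@12:L b2@13:R b3@14:L b4@15:R b5@16:L]
Beat 11 (R): throw ball6 h=6 -> lands@17:R; in-air after throw: [b1@12:L b2@13:R b3@14:L b4@15:R b5@16:L b6@17:R]
Beat 12 (L): throw ball1 h=6 -> lands@18:L; in-air after throw: [b2@13:R b3@14:L b4@15:R b5@16:L b6@17:R b1@18:L]
Beat 13 (R): throw ball2 h=6 -> lands@19:R; in-air after throw: [b3@14:L b4@15:R b5@16:L b6@17:R b1@18:L b2@19:R]
Ball 2: thrown@1 h=6 -> first land @7; rethrown@7 h=6 -> second land @13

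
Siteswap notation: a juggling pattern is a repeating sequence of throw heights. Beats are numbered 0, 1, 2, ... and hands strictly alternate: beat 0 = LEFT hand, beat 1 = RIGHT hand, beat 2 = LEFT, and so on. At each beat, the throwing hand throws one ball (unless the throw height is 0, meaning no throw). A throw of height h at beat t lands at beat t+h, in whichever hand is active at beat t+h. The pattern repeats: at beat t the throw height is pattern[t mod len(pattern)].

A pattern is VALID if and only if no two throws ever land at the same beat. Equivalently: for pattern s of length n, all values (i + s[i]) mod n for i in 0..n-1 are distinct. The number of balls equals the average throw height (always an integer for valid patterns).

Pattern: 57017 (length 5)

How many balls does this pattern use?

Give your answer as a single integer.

Answer: 4

Derivation:
Pattern = [5, 7, 0, 1, 7], length n = 5
  position 0: throw height = 5, running sum = 5
  position 1: throw height = 7, running sum = 12
  position 2: throw height = 0, running sum = 12
  position 3: throw height = 1, running sum = 13
  position 4: throw height = 7, running sum = 20
Total sum = 20; balls = sum / n = 20 / 5 = 4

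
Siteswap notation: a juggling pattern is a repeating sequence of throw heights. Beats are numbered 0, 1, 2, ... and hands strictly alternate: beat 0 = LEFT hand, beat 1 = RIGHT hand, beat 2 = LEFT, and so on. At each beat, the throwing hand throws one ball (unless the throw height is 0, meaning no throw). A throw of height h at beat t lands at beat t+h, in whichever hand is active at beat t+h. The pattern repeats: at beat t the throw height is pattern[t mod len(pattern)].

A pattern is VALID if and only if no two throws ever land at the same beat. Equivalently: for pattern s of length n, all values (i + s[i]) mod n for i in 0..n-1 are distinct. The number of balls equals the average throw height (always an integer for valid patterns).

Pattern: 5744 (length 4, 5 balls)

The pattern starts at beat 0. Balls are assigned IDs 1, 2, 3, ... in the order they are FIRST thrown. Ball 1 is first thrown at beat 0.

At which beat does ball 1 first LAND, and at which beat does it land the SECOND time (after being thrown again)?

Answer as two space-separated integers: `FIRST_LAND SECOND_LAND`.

Answer: 5 12

Derivation:
Beat 0 (L): throw ball1 h=5 -> lands@5:R; in-air after throw: [b1@5:R]
Beat 1 (R): throw ball2 h=7 -> lands@8:L; in-air after throw: [b1@5:R b2@8:L]
Beat 2 (L): throw ball3 h=4 -> lands@6:L; in-air after throw: [b1@5:R b3@6:L b2@8:L]
Beat 3 (R): throw ball4 h=4 -> lands@7:R; in-air after throw: [b1@5:R b3@6:L b4@7:R b2@8:L]
Beat 4 (L): throw ball5 h=5 -> lands@9:R; in-air after throw: [b1@5:R b3@6:L b4@7:R b2@8:L b5@9:R]
Beat 5 (R): throw ball1 h=7 -> lands@12:L; in-air after throw: [b3@6:L b4@7:R b2@8:L b5@9:R b1@12:L]
Beat 6 (L): throw ball3 h=4 -> lands@10:L; in-air after throw: [b4@7:R b2@8:L b5@9:R b3@10:L b1@12:L]
Beat 7 (R): throw ball4 h=4 -> lands@11:R; in-air after throw: [b2@8:L b5@9:R b3@10:L b4@11:R b1@12:L]
Beat 8 (L): throw ball2 h=5 -> lands@13:R; in-air after throw: [b5@9:R b3@10:L b4@11:R b1@12:L b2@13:R]
Beat 9 (R): throw ball5 h=7 -> lands@16:L; in-air after throw: [b3@10:L b4@11:R b1@12:L b2@13:R b5@16:L]
Beat 10 (L): throw ball3 h=4 -> lands@14:L; in-air after throw: [b4@11:R b1@12:L b2@13:R b3@14:L b5@16:L]
Beat 11 (R): throw ball4 h=4 -> lands@15:R; in-air after throw: [b1@12:L b2@13:R b3@14:L b4@15:R b5@16:L]
Beat 12 (L): throw ball1 h=5 -> lands@17:R; in-air after throw: [b2@13:R b3@14:L b4@15:R b5@16:L b1@17:R]
Ball 1: thrown@0 h=5 -> first land @5; rethrown@5 h=7 -> second land @12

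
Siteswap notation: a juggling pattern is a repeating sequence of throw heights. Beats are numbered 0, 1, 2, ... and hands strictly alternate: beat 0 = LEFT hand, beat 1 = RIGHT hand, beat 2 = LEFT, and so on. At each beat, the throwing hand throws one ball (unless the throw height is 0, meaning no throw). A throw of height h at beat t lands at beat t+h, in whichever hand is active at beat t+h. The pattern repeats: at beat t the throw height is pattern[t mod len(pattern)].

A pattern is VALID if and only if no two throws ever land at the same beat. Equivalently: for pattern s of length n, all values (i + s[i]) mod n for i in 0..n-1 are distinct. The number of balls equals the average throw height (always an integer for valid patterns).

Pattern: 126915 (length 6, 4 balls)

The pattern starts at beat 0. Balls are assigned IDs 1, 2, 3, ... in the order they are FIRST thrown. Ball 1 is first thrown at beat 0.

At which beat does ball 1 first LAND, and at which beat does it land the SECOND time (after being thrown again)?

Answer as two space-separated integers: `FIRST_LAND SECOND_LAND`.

Answer: 1 3

Derivation:
Beat 0 (L): throw ball1 h=1 -> lands@1:R; in-air after throw: [b1@1:R]
Beat 1 (R): throw ball1 h=2 -> lands@3:R; in-air after throw: [b1@3:R]
Beat 2 (L): throw ball2 h=6 -> lands@8:L; in-air after throw: [b1@3:R b2@8:L]
Beat 3 (R): throw ball1 h=9 -> lands@12:L; in-air after throw: [b2@8:L b1@12:L]
Ball 1: thrown@0 h=1 -> first land @1; rethrown@1 h=2 -> second land @3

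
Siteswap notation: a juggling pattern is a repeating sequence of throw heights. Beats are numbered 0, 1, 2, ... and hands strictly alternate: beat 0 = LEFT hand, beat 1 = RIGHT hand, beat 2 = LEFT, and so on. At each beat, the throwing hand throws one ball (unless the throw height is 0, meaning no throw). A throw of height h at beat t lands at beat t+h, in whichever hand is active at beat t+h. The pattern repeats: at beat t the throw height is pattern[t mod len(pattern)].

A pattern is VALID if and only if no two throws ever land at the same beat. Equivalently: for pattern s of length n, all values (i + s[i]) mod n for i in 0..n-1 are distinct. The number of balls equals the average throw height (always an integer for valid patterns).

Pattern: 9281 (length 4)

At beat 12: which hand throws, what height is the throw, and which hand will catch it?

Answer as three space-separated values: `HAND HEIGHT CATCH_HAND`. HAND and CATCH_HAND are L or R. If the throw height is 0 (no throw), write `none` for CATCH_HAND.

Answer: L 9 R

Derivation:
Beat 12: 12 mod 2 = 0, so hand = L
Throw height = pattern[12 mod 4] = pattern[0] = 9
Lands at beat 12+9=21, 21 mod 2 = 1, so catch hand = R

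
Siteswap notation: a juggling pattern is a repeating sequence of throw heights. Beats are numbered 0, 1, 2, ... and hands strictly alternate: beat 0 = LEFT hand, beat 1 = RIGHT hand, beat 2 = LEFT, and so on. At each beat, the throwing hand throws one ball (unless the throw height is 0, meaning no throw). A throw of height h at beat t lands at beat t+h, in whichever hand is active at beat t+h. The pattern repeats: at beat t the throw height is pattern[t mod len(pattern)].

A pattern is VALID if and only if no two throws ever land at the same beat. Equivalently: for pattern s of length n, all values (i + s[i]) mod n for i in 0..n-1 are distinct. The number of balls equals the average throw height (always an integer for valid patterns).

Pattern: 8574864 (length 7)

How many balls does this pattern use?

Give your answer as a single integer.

Answer: 6

Derivation:
Pattern = [8, 5, 7, 4, 8, 6, 4], length n = 7
  position 0: throw height = 8, running sum = 8
  position 1: throw height = 5, running sum = 13
  position 2: throw height = 7, running sum = 20
  position 3: throw height = 4, running sum = 24
  position 4: throw height = 8, running sum = 32
  position 5: throw height = 6, running sum = 38
  position 6: throw height = 4, running sum = 42
Total sum = 42; balls = sum / n = 42 / 7 = 6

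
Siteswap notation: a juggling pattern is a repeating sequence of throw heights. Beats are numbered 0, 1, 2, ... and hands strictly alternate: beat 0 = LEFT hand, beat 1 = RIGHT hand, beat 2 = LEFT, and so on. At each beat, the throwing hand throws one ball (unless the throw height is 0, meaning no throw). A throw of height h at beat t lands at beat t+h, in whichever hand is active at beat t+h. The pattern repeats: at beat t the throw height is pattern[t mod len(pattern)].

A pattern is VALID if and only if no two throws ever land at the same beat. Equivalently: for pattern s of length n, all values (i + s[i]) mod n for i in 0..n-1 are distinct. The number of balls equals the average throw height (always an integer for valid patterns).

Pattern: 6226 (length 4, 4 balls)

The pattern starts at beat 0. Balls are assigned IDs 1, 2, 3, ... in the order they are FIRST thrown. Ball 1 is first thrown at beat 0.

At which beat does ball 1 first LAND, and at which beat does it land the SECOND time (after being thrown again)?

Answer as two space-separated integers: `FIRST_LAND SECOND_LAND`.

Beat 0 (L): throw ball1 h=6 -> lands@6:L; in-air after throw: [b1@6:L]
Beat 1 (R): throw ball2 h=2 -> lands@3:R; in-air after throw: [b2@3:R b1@6:L]
Beat 2 (L): throw ball3 h=2 -> lands@4:L; in-air after throw: [b2@3:R b3@4:L b1@6:L]
Beat 3 (R): throw ball2 h=6 -> lands@9:R; in-air after throw: [b3@4:L b1@6:L b2@9:R]
Beat 4 (L): throw ball3 h=6 -> lands@10:L; in-air after throw: [b1@6:L b2@9:R b3@10:L]
Beat 5 (R): throw ball4 h=2 -> lands@7:R; in-air after throw: [b1@6:L b4@7:R b2@9:R b3@10:L]
Beat 6 (L): throw ball1 h=2 -> lands@8:L; in-air after throw: [b4@7:R b1@8:L b2@9:R b3@10:L]
Beat 7 (R): throw ball4 h=6 -> lands@13:R; in-air after throw: [b1@8:L b2@9:R b3@10:L b4@13:R]
Beat 8 (L): throw ball1 h=6 -> lands@14:L; in-air after throw: [b2@9:R b3@10:L b4@13:R b1@14:L]
Ball 1: thrown@0 h=6 -> first land @6; rethrown@6 h=2 -> second land @8

Answer: 6 8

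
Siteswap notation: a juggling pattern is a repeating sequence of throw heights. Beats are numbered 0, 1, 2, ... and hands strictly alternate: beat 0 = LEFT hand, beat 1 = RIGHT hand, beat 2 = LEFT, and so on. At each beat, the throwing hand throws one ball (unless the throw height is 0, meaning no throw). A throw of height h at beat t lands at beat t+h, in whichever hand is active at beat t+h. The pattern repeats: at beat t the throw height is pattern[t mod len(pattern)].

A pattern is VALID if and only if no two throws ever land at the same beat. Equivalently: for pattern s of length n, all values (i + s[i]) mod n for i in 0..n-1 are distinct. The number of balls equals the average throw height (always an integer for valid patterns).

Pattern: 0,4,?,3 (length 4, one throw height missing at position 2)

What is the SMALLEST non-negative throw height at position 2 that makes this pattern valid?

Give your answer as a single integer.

Answer: 1

Derivation:
i=0: (0 + 0) mod 4 = 0
i=1: (1 + 4) mod 4 = 1
i=2: s[i]=? (unknown)
i=3: (3 + 3) mod 4 = 2
Known residues: [0, 1, 2]; need a permutation of 0..3, so missing residue r = 3
Need (2 + s) mod 4 = 3; smallest s = (3 - 2) mod 4 = 1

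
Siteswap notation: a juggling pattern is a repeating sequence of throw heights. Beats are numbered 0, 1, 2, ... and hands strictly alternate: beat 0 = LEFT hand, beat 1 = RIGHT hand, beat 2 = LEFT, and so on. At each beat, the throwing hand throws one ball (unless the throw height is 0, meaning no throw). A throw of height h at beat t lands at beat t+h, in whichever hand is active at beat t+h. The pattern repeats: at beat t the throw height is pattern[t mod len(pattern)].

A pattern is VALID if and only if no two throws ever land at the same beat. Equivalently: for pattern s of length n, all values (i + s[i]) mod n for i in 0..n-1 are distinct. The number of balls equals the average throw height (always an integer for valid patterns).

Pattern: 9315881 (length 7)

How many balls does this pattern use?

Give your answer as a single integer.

Answer: 5

Derivation:
Pattern = [9, 3, 1, 5, 8, 8, 1], length n = 7
  position 0: throw height = 9, running sum = 9
  position 1: throw height = 3, running sum = 12
  position 2: throw height = 1, running sum = 13
  position 3: throw height = 5, running sum = 18
  position 4: throw height = 8, running sum = 26
  position 5: throw height = 8, running sum = 34
  position 6: throw height = 1, running sum = 35
Total sum = 35; balls = sum / n = 35 / 7 = 5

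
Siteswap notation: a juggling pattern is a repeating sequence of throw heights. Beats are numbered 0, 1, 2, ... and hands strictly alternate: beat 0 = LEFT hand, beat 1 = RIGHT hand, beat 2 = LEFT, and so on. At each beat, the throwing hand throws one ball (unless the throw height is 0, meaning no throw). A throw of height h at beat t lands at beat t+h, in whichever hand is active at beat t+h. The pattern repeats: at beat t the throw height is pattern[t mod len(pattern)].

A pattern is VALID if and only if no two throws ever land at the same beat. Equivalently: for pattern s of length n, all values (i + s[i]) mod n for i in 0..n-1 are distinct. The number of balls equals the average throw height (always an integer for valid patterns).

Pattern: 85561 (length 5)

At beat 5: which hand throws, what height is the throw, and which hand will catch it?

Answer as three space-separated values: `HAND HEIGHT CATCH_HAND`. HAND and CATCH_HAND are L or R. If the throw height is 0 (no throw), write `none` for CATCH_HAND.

Answer: R 8 R

Derivation:
Beat 5: 5 mod 2 = 1, so hand = R
Throw height = pattern[5 mod 5] = pattern[0] = 8
Lands at beat 5+8=13, 13 mod 2 = 1, so catch hand = R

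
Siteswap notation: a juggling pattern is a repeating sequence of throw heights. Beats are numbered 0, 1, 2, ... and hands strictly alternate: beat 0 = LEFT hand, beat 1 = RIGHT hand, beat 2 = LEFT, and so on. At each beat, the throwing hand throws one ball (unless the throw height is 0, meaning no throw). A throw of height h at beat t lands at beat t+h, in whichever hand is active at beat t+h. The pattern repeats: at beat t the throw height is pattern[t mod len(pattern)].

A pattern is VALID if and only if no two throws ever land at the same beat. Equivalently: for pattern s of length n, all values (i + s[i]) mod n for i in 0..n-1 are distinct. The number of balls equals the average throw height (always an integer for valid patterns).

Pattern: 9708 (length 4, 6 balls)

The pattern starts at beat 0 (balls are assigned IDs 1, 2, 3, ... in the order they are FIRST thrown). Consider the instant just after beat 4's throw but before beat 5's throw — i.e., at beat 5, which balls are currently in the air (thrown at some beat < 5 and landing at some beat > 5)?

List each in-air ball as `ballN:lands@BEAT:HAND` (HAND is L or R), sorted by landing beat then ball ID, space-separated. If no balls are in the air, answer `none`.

Answer: ball2:lands@8:L ball1:lands@9:R ball3:lands@11:R ball4:lands@13:R

Derivation:
Beat 0 (L): throw ball1 h=9 -> lands@9:R; in-air after throw: [b1@9:R]
Beat 1 (R): throw ball2 h=7 -> lands@8:L; in-air after throw: [b2@8:L b1@9:R]
Beat 3 (R): throw ball3 h=8 -> lands@11:R; in-air after throw: [b2@8:L b1@9:R b3@11:R]
Beat 4 (L): throw ball4 h=9 -> lands@13:R; in-air after throw: [b2@8:L b1@9:R b3@11:R b4@13:R]
Beat 5 (R): throw ball5 h=7 -> lands@12:L; in-air after throw: [b2@8:L b1@9:R b3@11:R b5@12:L b4@13:R]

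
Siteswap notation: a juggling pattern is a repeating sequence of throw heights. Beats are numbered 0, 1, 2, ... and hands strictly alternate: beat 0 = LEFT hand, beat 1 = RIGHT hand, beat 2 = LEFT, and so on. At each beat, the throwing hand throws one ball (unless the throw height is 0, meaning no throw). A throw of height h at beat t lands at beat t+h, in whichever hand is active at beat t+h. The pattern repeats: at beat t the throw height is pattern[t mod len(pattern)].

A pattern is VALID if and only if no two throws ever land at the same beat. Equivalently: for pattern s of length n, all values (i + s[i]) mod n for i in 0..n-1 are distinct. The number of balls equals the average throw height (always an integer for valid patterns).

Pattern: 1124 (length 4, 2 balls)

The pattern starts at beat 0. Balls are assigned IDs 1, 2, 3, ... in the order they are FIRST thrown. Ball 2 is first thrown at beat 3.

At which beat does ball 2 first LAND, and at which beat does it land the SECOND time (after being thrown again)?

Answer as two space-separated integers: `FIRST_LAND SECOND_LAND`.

Answer: 7 11

Derivation:
Beat 0 (L): throw ball1 h=1 -> lands@1:R; in-air after throw: [b1@1:R]
Beat 1 (R): throw ball1 h=1 -> lands@2:L; in-air after throw: [b1@2:L]
Beat 2 (L): throw ball1 h=2 -> lands@4:L; in-air after throw: [b1@4:L]
Beat 3 (R): throw ball2 h=4 -> lands@7:R; in-air after throw: [b1@4:L b2@7:R]
Beat 4 (L): throw ball1 h=1 -> lands@5:R; in-air after throw: [b1@5:R b2@7:R]
Beat 5 (R): throw ball1 h=1 -> lands@6:L; in-air after throw: [b1@6:L b2@7:R]
Beat 6 (L): throw ball1 h=2 -> lands@8:L; in-air after throw: [b2@7:R b1@8:L]
Beat 7 (R): throw ball2 h=4 -> lands@11:R; in-air after throw: [b1@8:L b2@11:R]
Beat 8 (L): throw ball1 h=1 -> lands@9:R; in-air after throw: [b1@9:R b2@11:R]
Beat 9 (R): throw ball1 h=1 -> lands@10:L; in-air after throw: [b1@10:L b2@11:R]
Beat 10 (L): throw ball1 h=2 -> lands@12:L; in-air after throw: [b2@11:R b1@12:L]
Beat 11 (R): throw ball2 h=4 -> lands@15:R; in-air after throw: [b1@12:L b2@15:R]
Ball 2: thrown@3 h=4 -> first land @7; rethrown@7 h=4 -> second land @11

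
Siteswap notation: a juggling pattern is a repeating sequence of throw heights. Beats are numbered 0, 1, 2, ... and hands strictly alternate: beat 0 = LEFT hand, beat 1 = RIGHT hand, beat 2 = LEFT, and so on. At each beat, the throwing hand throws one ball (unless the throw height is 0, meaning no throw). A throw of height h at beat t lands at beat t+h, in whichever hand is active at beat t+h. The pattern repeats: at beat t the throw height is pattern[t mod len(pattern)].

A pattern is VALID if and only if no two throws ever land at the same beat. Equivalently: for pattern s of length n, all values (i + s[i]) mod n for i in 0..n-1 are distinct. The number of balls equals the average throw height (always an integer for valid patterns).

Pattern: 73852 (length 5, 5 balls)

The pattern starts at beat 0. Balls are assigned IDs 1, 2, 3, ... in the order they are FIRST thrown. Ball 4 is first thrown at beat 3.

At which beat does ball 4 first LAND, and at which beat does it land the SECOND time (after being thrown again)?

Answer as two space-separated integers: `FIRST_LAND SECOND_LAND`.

Beat 0 (L): throw ball1 h=7 -> lands@7:R; in-air after throw: [b1@7:R]
Beat 1 (R): throw ball2 h=3 -> lands@4:L; in-air after throw: [b2@4:L b1@7:R]
Beat 2 (L): throw ball3 h=8 -> lands@10:L; in-air after throw: [b2@4:L b1@7:R b3@10:L]
Beat 3 (R): throw ball4 h=5 -> lands@8:L; in-air after throw: [b2@4:L b1@7:R b4@8:L b3@10:L]
Beat 4 (L): throw ball2 h=2 -> lands@6:L; in-air after throw: [b2@6:L b1@7:R b4@8:L b3@10:L]
Beat 5 (R): throw ball5 h=7 -> lands@12:L; in-air after throw: [b2@6:L b1@7:R b4@8:L b3@10:L b5@12:L]
Beat 6 (L): throw ball2 h=3 -> lands@9:R; in-air after throw: [b1@7:R b4@8:L b2@9:R b3@10:L b5@12:L]
Beat 7 (R): throw ball1 h=8 -> lands@15:R; in-air after throw: [b4@8:L b2@9:R b3@10:L b5@12:L b1@15:R]
Beat 8 (L): throw ball4 h=5 -> lands@13:R; in-air after throw: [b2@9:R b3@10:L b5@12:L b4@13:R b1@15:R]
Beat 9 (R): throw ball2 h=2 -> lands@11:R; in-air after throw: [b3@10:L b2@11:R b5@12:L b4@13:R b1@15:R]
Beat 10 (L): throw ball3 h=7 -> lands@17:R; in-air after throw: [b2@11:R b5@12:L b4@13:R b1@15:R b3@17:R]
Beat 11 (R): throw ball2 h=3 -> lands@14:L; in-air after throw: [b5@12:L b4@13:R b2@14:L b1@15:R b3@17:R]
Beat 12 (L): throw ball5 h=8 -> lands@20:L; in-air after throw: [b4@13:R b2@14:L b1@15:R b3@17:R b5@20:L]
Beat 13 (R): throw ball4 h=5 -> lands@18:L; in-air after throw: [b2@14:L b1@15:R b3@17:R b4@18:L b5@20:L]
Ball 4: thrown@3 h=5 -> first land @8; rethrown@8 h=5 -> second land @13

Answer: 8 13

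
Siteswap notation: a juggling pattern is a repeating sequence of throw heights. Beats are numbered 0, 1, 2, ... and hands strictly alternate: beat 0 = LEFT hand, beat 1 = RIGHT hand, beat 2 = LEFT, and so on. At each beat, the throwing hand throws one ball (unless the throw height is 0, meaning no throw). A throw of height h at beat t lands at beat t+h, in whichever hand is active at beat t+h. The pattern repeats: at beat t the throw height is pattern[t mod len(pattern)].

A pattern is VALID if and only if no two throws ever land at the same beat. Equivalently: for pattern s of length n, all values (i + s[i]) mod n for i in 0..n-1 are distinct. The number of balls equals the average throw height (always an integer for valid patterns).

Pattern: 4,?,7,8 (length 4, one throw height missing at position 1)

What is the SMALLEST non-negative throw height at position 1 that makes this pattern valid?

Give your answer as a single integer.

i=0: (0 + 4) mod 4 = 0
i=1: s[i]=? (unknown)
i=2: (2 + 7) mod 4 = 1
i=3: (3 + 8) mod 4 = 3
Known residues: [0, 1, 3]; need a permutation of 0..3, so missing residue r = 2
Need (1 + s) mod 4 = 2; smallest s = (2 - 1) mod 4 = 1

Answer: 1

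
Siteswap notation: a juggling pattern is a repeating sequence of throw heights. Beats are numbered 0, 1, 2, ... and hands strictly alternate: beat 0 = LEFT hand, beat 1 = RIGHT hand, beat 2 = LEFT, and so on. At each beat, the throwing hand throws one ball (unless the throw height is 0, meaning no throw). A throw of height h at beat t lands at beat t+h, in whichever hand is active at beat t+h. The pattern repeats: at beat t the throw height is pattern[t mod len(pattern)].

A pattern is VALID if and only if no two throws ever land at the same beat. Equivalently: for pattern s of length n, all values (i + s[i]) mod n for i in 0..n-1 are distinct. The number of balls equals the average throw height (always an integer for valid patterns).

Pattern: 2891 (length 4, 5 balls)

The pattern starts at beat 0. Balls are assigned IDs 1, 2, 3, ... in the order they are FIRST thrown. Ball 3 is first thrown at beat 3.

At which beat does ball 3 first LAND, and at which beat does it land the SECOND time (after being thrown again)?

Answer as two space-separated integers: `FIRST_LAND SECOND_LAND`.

Answer: 4 6

Derivation:
Beat 0 (L): throw ball1 h=2 -> lands@2:L; in-air after throw: [b1@2:L]
Beat 1 (R): throw ball2 h=8 -> lands@9:R; in-air after throw: [b1@2:L b2@9:R]
Beat 2 (L): throw ball1 h=9 -> lands@11:R; in-air after throw: [b2@9:R b1@11:R]
Beat 3 (R): throw ball3 h=1 -> lands@4:L; in-air after throw: [b3@4:L b2@9:R b1@11:R]
Beat 4 (L): throw ball3 h=2 -> lands@6:L; in-air after throw: [b3@6:L b2@9:R b1@11:R]
Beat 5 (R): throw ball4 h=8 -> lands@13:R; in-air after throw: [b3@6:L b2@9:R b1@11:R b4@13:R]
Beat 6 (L): throw ball3 h=9 -> lands@15:R; in-air after throw: [b2@9:R b1@11:R b4@13:R b3@15:R]
Ball 3: thrown@3 h=1 -> first land @4; rethrown@4 h=2 -> second land @6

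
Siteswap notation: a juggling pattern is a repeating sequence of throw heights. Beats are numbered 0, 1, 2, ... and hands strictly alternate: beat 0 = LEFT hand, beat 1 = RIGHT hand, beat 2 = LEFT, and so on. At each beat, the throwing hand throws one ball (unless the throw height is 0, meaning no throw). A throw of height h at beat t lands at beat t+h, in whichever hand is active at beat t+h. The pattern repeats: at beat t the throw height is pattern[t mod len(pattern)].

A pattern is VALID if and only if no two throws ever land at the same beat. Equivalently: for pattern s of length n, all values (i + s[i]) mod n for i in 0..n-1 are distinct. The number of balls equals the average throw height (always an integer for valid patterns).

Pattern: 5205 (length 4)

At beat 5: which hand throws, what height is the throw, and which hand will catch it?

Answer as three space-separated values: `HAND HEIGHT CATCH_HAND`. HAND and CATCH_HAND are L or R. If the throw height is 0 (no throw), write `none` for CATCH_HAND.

Answer: R 2 R

Derivation:
Beat 5: 5 mod 2 = 1, so hand = R
Throw height = pattern[5 mod 4] = pattern[1] = 2
Lands at beat 5+2=7, 7 mod 2 = 1, so catch hand = R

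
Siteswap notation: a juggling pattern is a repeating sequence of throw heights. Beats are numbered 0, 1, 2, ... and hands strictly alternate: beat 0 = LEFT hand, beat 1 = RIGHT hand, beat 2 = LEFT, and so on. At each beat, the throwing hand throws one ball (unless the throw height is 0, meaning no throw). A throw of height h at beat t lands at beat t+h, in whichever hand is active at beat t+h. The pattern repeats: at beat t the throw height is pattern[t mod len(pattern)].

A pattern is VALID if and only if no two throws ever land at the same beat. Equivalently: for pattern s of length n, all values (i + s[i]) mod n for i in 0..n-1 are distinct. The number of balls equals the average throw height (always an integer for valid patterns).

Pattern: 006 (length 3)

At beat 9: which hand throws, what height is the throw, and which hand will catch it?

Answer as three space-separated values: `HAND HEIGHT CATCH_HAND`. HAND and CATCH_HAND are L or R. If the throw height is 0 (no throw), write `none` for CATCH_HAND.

Beat 9: 9 mod 2 = 1, so hand = R
Throw height = pattern[9 mod 3] = pattern[0] = 0

Answer: R 0 none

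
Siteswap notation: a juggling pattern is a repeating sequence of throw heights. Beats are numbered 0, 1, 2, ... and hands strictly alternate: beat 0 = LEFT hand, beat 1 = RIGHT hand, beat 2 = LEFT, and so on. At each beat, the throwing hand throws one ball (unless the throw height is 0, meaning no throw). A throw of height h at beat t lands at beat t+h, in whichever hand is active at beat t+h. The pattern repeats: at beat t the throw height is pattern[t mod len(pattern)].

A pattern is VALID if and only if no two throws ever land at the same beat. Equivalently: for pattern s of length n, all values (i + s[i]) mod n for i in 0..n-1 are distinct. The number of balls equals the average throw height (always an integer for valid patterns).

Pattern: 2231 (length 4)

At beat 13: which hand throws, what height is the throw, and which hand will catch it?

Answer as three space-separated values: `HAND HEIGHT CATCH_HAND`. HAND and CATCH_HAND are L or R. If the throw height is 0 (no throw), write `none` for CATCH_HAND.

Beat 13: 13 mod 2 = 1, so hand = R
Throw height = pattern[13 mod 4] = pattern[1] = 2
Lands at beat 13+2=15, 15 mod 2 = 1, so catch hand = R

Answer: R 2 R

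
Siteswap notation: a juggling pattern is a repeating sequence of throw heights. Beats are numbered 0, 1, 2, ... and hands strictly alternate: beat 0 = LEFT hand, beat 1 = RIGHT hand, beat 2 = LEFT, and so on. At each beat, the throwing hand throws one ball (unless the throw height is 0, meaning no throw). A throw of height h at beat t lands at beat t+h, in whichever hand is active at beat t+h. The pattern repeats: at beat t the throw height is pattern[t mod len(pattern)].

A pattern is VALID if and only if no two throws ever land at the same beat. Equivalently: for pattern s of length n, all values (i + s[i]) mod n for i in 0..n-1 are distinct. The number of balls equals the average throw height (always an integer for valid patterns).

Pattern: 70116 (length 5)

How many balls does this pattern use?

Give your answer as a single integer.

Pattern = [7, 0, 1, 1, 6], length n = 5
  position 0: throw height = 7, running sum = 7
  position 1: throw height = 0, running sum = 7
  position 2: throw height = 1, running sum = 8
  position 3: throw height = 1, running sum = 9
  position 4: throw height = 6, running sum = 15
Total sum = 15; balls = sum / n = 15 / 5 = 3

Answer: 3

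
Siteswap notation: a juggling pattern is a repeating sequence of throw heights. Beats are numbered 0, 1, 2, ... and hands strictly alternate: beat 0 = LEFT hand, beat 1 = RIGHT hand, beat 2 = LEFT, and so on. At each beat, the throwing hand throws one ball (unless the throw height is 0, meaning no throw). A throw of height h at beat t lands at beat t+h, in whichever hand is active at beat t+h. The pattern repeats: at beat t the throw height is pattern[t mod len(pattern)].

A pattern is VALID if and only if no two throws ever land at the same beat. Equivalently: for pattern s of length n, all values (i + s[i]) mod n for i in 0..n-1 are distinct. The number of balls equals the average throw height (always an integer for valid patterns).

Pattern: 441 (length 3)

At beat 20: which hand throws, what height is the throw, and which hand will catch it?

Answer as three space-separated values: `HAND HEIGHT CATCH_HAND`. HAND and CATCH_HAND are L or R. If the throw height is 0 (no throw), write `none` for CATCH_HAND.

Answer: L 1 R

Derivation:
Beat 20: 20 mod 2 = 0, so hand = L
Throw height = pattern[20 mod 3] = pattern[2] = 1
Lands at beat 20+1=21, 21 mod 2 = 1, so catch hand = R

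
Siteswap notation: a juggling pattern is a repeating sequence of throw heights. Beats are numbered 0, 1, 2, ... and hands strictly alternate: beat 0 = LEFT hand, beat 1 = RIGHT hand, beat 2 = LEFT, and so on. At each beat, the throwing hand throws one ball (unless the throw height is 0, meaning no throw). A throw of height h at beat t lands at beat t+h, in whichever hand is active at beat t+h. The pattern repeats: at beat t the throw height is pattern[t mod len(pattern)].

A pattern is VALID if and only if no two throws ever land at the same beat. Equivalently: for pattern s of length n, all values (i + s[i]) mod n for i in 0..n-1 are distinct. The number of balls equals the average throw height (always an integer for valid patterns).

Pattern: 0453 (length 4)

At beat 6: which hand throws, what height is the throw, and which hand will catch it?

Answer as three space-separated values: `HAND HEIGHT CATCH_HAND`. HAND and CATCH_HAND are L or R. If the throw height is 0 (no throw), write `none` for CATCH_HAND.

Beat 6: 6 mod 2 = 0, so hand = L
Throw height = pattern[6 mod 4] = pattern[2] = 5
Lands at beat 6+5=11, 11 mod 2 = 1, so catch hand = R

Answer: L 5 R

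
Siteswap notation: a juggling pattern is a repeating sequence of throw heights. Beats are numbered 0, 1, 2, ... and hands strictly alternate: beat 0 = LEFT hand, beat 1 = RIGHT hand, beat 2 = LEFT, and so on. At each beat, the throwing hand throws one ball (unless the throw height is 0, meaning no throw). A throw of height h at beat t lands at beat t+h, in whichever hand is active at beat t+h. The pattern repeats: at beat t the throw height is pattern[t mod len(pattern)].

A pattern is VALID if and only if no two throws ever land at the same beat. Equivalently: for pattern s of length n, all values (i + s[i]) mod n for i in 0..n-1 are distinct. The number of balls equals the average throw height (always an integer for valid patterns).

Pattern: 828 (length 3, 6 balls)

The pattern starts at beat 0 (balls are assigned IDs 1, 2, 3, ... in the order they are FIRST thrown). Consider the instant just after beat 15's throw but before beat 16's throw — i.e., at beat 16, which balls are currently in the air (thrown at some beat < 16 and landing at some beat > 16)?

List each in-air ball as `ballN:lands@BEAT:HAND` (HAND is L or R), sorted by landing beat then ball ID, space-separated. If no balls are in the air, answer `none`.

Beat 0 (L): throw ball1 h=8 -> lands@8:L; in-air after throw: [b1@8:L]
Beat 1 (R): throw ball2 h=2 -> lands@3:R; in-air after throw: [b2@3:R b1@8:L]
Beat 2 (L): throw ball3 h=8 -> lands@10:L; in-air after throw: [b2@3:R b1@8:L b3@10:L]
Beat 3 (R): throw ball2 h=8 -> lands@11:R; in-air after throw: [b1@8:L b3@10:L b2@11:R]
Beat 4 (L): throw ball4 h=2 -> lands@6:L; in-air after throw: [b4@6:L b1@8:L b3@10:L b2@11:R]
Beat 5 (R): throw ball5 h=8 -> lands@13:R; in-air after throw: [b4@6:L b1@8:L b3@10:L b2@11:R b5@13:R]
Beat 6 (L): throw ball4 h=8 -> lands@14:L; in-air after throw: [b1@8:L b3@10:L b2@11:R b5@13:R b4@14:L]
Beat 7 (R): throw ball6 h=2 -> lands@9:R; in-air after throw: [b1@8:L b6@9:R b3@10:L b2@11:R b5@13:R b4@14:L]
Beat 8 (L): throw ball1 h=8 -> lands@16:L; in-air after throw: [b6@9:R b3@10:L b2@11:R b5@13:R b4@14:L b1@16:L]
Beat 9 (R): throw ball6 h=8 -> lands@17:R; in-air after throw: [b3@10:L b2@11:R b5@13:R b4@14:L b1@16:L b6@17:R]
Beat 10 (L): throw ball3 h=2 -> lands@12:L; in-air after throw: [b2@11:R b3@12:L b5@13:R b4@14:L b1@16:L b6@17:R]
Beat 11 (R): throw ball2 h=8 -> lands@19:R; in-air after throw: [b3@12:L b5@13:R b4@14:L b1@16:L b6@17:R b2@19:R]
Beat 12 (L): throw ball3 h=8 -> lands@20:L; in-air after throw: [b5@13:R b4@14:L b1@16:L b6@17:R b2@19:R b3@20:L]
Beat 13 (R): throw ball5 h=2 -> lands@15:R; in-air after throw: [b4@14:L b5@15:R b1@16:L b6@17:R b2@19:R b3@20:L]
Beat 14 (L): throw ball4 h=8 -> lands@22:L; in-air after throw: [b5@15:R b1@16:L b6@17:R b2@19:R b3@20:L b4@22:L]
Beat 15 (R): throw ball5 h=8 -> lands@23:R; in-air after throw: [b1@16:L b6@17:R b2@19:R b3@20:L b4@22:L b5@23:R]
Beat 16 (L): throw ball1 h=2 -> lands@18:L; in-air after throw: [b6@17:R b1@18:L b2@19:R b3@20:L b4@22:L b5@23:R]

Answer: ball6:lands@17:R ball2:lands@19:R ball3:lands@20:L ball4:lands@22:L ball5:lands@23:R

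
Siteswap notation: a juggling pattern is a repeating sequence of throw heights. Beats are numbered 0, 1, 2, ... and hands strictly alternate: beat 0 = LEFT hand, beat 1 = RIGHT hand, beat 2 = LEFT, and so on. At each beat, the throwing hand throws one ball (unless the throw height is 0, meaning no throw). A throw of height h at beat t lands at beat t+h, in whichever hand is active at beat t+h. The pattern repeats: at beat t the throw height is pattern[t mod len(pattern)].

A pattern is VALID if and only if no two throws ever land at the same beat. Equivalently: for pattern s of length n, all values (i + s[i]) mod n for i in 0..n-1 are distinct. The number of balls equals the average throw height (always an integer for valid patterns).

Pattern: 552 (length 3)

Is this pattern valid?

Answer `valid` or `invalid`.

i=0: (i + s[i]) mod n = (0 + 5) mod 3 = 2
i=1: (i + s[i]) mod n = (1 + 5) mod 3 = 0
i=2: (i + s[i]) mod n = (2 + 2) mod 3 = 1
Residues: [2, 0, 1], distinct: True

Answer: valid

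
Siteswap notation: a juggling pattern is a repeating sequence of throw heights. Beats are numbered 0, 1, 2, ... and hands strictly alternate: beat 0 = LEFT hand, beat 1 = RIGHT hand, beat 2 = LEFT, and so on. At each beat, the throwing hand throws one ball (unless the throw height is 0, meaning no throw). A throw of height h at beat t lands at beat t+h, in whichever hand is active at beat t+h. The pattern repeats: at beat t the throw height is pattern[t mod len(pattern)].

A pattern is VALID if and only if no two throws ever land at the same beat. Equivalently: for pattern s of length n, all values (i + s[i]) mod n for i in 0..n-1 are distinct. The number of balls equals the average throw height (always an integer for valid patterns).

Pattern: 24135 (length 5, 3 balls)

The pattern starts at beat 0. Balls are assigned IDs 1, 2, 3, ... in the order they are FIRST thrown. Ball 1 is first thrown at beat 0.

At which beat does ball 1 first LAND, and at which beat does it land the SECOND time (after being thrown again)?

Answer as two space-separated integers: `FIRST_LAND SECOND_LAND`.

Answer: 2 3

Derivation:
Beat 0 (L): throw ball1 h=2 -> lands@2:L; in-air after throw: [b1@2:L]
Beat 1 (R): throw ball2 h=4 -> lands@5:R; in-air after throw: [b1@2:L b2@5:R]
Beat 2 (L): throw ball1 h=1 -> lands@3:R; in-air after throw: [b1@3:R b2@5:R]
Beat 3 (R): throw ball1 h=3 -> lands@6:L; in-air after throw: [b2@5:R b1@6:L]
Ball 1: thrown@0 h=2 -> first land @2; rethrown@2 h=1 -> second land @3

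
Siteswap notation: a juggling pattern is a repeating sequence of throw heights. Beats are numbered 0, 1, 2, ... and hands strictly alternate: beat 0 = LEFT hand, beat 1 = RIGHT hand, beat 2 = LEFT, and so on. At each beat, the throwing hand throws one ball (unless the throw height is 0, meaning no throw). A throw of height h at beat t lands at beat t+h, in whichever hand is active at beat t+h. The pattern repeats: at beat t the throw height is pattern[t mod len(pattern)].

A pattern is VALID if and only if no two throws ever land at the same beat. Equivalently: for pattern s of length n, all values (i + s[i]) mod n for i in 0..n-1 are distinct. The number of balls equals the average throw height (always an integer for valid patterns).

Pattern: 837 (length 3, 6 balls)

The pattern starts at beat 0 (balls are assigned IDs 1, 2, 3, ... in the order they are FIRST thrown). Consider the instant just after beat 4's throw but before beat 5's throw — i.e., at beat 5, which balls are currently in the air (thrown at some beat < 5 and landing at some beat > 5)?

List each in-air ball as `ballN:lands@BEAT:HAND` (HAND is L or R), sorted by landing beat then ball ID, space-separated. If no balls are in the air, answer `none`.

Beat 0 (L): throw ball1 h=8 -> lands@8:L; in-air after throw: [b1@8:L]
Beat 1 (R): throw ball2 h=3 -> lands@4:L; in-air after throw: [b2@4:L b1@8:L]
Beat 2 (L): throw ball3 h=7 -> lands@9:R; in-air after throw: [b2@4:L b1@8:L b3@9:R]
Beat 3 (R): throw ball4 h=8 -> lands@11:R; in-air after throw: [b2@4:L b1@8:L b3@9:R b4@11:R]
Beat 4 (L): throw ball2 h=3 -> lands@7:R; in-air after throw: [b2@7:R b1@8:L b3@9:R b4@11:R]
Beat 5 (R): throw ball5 h=7 -> lands@12:L; in-air after throw: [b2@7:R b1@8:L b3@9:R b4@11:R b5@12:L]

Answer: ball2:lands@7:R ball1:lands@8:L ball3:lands@9:R ball4:lands@11:R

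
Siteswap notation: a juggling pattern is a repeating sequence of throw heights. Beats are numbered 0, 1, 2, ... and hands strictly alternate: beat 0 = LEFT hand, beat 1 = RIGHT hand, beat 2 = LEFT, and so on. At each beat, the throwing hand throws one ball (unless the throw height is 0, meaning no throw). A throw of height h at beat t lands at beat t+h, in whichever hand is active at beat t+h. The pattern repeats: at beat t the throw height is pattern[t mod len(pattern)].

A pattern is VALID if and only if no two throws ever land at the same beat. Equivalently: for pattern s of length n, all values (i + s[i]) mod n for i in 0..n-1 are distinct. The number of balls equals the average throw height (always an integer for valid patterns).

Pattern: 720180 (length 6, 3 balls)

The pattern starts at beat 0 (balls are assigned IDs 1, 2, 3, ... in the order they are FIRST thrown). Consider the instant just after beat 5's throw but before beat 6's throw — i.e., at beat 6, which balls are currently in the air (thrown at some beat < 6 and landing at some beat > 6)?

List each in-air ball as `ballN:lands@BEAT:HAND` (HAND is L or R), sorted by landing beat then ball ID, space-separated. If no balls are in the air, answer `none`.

Beat 0 (L): throw ball1 h=7 -> lands@7:R; in-air after throw: [b1@7:R]
Beat 1 (R): throw ball2 h=2 -> lands@3:R; in-air after throw: [b2@3:R b1@7:R]
Beat 3 (R): throw ball2 h=1 -> lands@4:L; in-air after throw: [b2@4:L b1@7:R]
Beat 4 (L): throw ball2 h=8 -> lands@12:L; in-air after throw: [b1@7:R b2@12:L]
Beat 6 (L): throw ball3 h=7 -> lands@13:R; in-air after throw: [b1@7:R b2@12:L b3@13:R]

Answer: ball1:lands@7:R ball2:lands@12:L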